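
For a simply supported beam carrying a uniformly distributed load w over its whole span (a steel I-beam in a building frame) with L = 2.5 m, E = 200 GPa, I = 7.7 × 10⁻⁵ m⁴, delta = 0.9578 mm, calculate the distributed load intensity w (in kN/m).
Model: a simply supported beam carrying a uniformly distributed load w over its whole span, so delta = (5·w·L^4) / (384·E·I).
Solve for w: w = (384·delta·E·I) / (5·L^4).
Convert to SI units:
  E = 200 GPa = 2 × 10¹¹ Pa
  delta = 0.9578 mm = 0.0009578 m
Substitute:
  w = (384 × 0.0009578 × (2 × 10¹¹) × (7.7 × 10⁻⁵)) / (5 × 2.5^4)
  w = 29000 N/m
Convert: w = 29000 N/m = 29 kN/m
Final answer: w = 29 kN/m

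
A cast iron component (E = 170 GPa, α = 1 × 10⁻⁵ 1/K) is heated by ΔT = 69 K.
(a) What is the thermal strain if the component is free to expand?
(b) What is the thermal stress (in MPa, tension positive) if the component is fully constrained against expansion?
(a) Free thermal strain ε_th = α·ΔT = (1 × 10⁻⁵) × 69 = 0.00069
(b) Fully constrained, the expansion is suppressed, so σ = -E·α·ΔT. Convert E = 170 GPa = 1.7 × 10¹¹ Pa.
  σ = -(1.7 × 10¹¹) × (1 × 10⁻⁵) × 69 = -1.173 × 10⁸ Pa = -117.3 MPa (compressive)
Final answer: (a) ε_th = 0.00069, (b) σ = -117.3 MPa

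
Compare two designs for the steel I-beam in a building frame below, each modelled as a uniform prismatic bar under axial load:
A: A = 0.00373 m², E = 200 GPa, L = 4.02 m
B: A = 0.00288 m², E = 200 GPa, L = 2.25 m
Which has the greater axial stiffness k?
Model: a uniform prismatic bar under axial load, so k = (A·E) / L (SI units).
  A: k = (0.00373 × (2 × 10¹¹)) / 4.02 = 1.856 × 10⁸ N/m = 185.6 MN/m
  B: k = (0.00288 × (2 × 10¹¹)) / 2.25 = 2.56 × 10⁸ N/m = 256 MN/m
256 MN/m > 185.6 MN/m, so B is larger.
Final answer: B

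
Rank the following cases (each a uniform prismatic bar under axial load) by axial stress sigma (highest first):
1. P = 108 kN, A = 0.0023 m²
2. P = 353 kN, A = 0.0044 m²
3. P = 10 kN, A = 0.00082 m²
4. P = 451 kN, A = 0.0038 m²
Model: a uniform prismatic bar under axial load, so sigma = P / A (SI units).
  Case 1: sigma = 108000 / 0.0023 = 4.696 × 10⁷ Pa = 46.96 MPa
  Case 2: sigma = 353000 / 0.0044 = 8.023 × 10⁷ Pa = 80.23 MPa
  Case 3: sigma = 10000 / 0.00082 = 1.22 × 10⁷ Pa = 12.2 MPa
  Case 4: sigma = 451000 / 0.0038 = 1.187 × 10⁸ Pa = 118.7 MPa
Ordering: 118.7 MPa (case 4) > 80.23 MPa (case 2) > 46.96 MPa (case 1) > 12.2 MPa (case 3)
Final answer: 4, 2, 1, 3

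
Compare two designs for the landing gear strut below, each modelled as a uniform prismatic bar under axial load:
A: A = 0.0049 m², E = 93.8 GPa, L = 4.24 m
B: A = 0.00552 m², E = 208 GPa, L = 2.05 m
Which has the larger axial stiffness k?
Model: a uniform prismatic bar under axial load, so k = (A·E) / L (SI units).
  A: k = (0.0049 × (9.38 × 10¹⁰)) / 4.24 = 1.084 × 10⁸ N/m = 108.4 MN/m
  B: k = (0.00552 × (2.08 × 10¹¹)) / 2.05 = 5.601 × 10⁸ N/m = 560.1 MN/m
560.1 MN/m > 108.4 MN/m, so B is larger.
Final answer: B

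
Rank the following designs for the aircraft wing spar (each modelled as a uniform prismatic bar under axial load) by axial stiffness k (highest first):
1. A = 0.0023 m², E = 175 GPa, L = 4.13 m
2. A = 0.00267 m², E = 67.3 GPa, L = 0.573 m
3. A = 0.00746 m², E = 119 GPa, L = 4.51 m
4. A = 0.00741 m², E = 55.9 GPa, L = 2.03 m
Model: a uniform prismatic bar under axial load, so k = (A·E) / L (SI units).
  Case 1: k = (0.0023 × (1.75 × 10¹¹)) / 4.13 = 9.746 × 10⁷ N/m = 97.46 MN/m
  Case 2: k = (0.00267 × (6.73 × 10¹⁰)) / 0.573 = 3.136 × 10⁸ N/m = 313.6 MN/m
  Case 3: k = (0.00746 × (1.19 × 10¹¹)) / 4.51 = 1.968 × 10⁸ N/m = 196.8 MN/m
  Case 4: k = (0.00741 × (5.59 × 10¹⁰)) / 2.03 = 2.04 × 10⁸ N/m = 204 MN/m
Ordering: 313.6 MN/m (case 2) > 204 MN/m (case 4) > 196.8 MN/m (case 3) > 97.46 MN/m (case 1)
Final answer: 2, 4, 3, 1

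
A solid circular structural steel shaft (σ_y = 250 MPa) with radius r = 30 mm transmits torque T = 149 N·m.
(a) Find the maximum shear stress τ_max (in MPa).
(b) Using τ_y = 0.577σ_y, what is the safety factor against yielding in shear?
(a) For a solid circular shaft, τ_max = T·r/J with J = π·r^4/2, i.e. τ_max = 2·T / (π·r^3). Convert r = 30 mm = 0.03 m.
  τ_max = (2 × 149) / (π × 0.03^3) = 3.513 × 10⁶ Pa = 3.513 MPa
(b) τ_y = 0.577 × 250 = 144.25 MPa
  SF = τ_y/τ_max = 144.25 / 3.513 = 41.06
Final answer: (a) τ_max = 3.513 MPa, (b) SF = 41.06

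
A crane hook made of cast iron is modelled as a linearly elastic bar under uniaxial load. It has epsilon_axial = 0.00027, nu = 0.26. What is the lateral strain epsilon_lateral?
Model: a linearly elastic bar under uniaxial load, so epsilon_lateral = -nu·epsilon_axial.
Substitute:
  epsilon_lateral = -(0.26 × 0.00027)
  epsilon_lateral = -7.02 × 10⁻⁵
Final answer: epsilon_lateral = -7.02 × 10⁻⁵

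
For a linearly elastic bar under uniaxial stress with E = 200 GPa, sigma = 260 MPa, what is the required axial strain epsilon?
Model: a linearly elastic bar under uniaxial stress, so sigma = E·epsilon.
Solve for epsilon: epsilon = sigma / E.
Convert to SI units:
  E = 200 GPa = 2 × 10¹¹ Pa
  sigma = 260 MPa = 2.6 × 10⁸ Pa
Substitute:
  epsilon = (2.6 × 10⁸) / (2 × 10¹¹)
  epsilon = 0.0013
Final answer: epsilon = 0.0013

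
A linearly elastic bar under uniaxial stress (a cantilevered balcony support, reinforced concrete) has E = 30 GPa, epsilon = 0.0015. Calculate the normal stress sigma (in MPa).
Model: a linearly elastic bar under uniaxial stress, so sigma = E·epsilon.
Convert to SI units:
  E = 30 GPa = 3 × 10¹⁰ Pa
Substitute:
  sigma = (3 × 10¹⁰) × 0.0015
  sigma = 4.5 × 10⁷ Pa
Convert: sigma = 4.5 × 10⁷ Pa = 45 MPa
Final answer: sigma = 45 MPa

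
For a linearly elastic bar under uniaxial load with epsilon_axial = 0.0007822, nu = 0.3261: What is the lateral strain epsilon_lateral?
Model: a linearly elastic bar under uniaxial load, so epsilon_lateral = -nu·epsilon_axial.
Substitute:
  epsilon_lateral = -(0.3261 × 0.0007822)
  epsilon_lateral = -0.0002551
Final answer: epsilon_lateral = -0.0002551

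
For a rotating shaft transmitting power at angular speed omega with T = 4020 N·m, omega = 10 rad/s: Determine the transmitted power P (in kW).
Model: a rotating shaft transmitting power at angular speed omega, so P = T·omega.
Substitute:
  P = 4020 × 10
  P = 40200 W
Convert: P = 40200 W = 40.2 kW
Final answer: P = 40.2 kW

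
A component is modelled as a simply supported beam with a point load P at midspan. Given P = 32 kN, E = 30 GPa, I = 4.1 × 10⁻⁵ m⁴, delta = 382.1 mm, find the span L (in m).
Model: a simply supported beam with a point load P at midspan, so delta = (P·L^3) / (48·E·I).
Solve for L: L = ((48·delta·E·I) / P)^(1/3).
Convert to SI units:
  P = 32 kN = 32000 N
  E = 30 GPa = 3 × 10¹⁰ Pa
  delta = 382.1 mm = 0.3821 m
Substitute:
  L = ((48 × 0.3821 × (3 × 10¹⁰) × (4.1 × 10⁻⁵)) / 32000)^(1/3)
  L = 8.9 m
Final answer: L = 8.9 m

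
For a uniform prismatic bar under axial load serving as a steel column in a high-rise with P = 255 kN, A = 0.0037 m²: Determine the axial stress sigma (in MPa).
Model: a uniform prismatic bar under axial load, so sigma = P / A.
Convert to SI units:
  P = 255 kN = 255000 N
Substitute:
  sigma = 255000 / 0.0037
  sigma = 6.892 × 10⁷ Pa
Convert: sigma = 6.892 × 10⁷ Pa = 68.92 MPa
Final answer: sigma = 68.92 MPa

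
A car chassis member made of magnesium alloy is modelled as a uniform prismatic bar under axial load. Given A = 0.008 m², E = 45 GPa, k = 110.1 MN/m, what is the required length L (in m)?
Model: a uniform prismatic bar under axial load, so k = (A·E) / L.
Solve for L: L = (A·E) / k.
Convert to SI units:
  E = 45 GPa = 4.5 × 10¹⁰ Pa
  k = 110.1 MN/m = 1.101 × 10⁸ N/m
Substitute:
  L = (0.008 × (4.5 × 10¹⁰)) / (1.101 × 10⁸)
  L = 3.27 m
Final answer: L = 3.27 m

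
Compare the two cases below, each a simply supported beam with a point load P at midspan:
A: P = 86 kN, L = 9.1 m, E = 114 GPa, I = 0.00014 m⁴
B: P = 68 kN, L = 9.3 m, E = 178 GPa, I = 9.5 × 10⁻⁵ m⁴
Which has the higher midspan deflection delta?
Model: a simply supported beam with a point load P at midspan, so delta = (P·L^3) / (48·E·I) (SI units).
  A: delta = (86000 × 9.1^3) / (48 × (1.14 × 10¹¹) × 0.00014) = 0.0846 m = 84.6 mm
  B: delta = (68000 × 9.3^3) / (48 × (1.78 × 10¹¹) × (9.5 × 10⁻⁵)) = 0.06739 m = 67.39 mm
84.6 mm > 67.39 mm, so A is larger.
Final answer: A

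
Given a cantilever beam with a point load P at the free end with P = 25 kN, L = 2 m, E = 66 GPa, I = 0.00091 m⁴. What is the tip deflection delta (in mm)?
Model: a cantilever beam with a point load P at the free end, so delta = (P·L^3) / (3·E·I).
Convert to SI units:
  P = 25 kN = 25000 N
  E = 66 GPa = 6.6 × 10¹⁰ Pa
Substitute:
  delta = (25000 × 2^3) / (3 × (6.6 × 10¹⁰) × 0.00091)
  delta = 0.00111 m
Convert: delta = 0.00111 m = 1.11 mm
Final answer: delta = 1.11 mm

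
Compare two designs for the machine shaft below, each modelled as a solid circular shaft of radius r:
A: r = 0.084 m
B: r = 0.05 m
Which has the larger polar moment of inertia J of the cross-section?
Model: a solid circular shaft of radius r, so J = (π·r^4) / 2 (SI units).
  A: J = (π × 0.084^4) / 2 = 7.821 × 10⁻⁵ m⁴
  B: J = (π × 0.05^4) / 2 = 9.817 × 10⁻⁶ m⁴
7.821 × 10⁻⁵ m⁴ > 9.817 × 10⁻⁶ m⁴, so A is larger.
Final answer: A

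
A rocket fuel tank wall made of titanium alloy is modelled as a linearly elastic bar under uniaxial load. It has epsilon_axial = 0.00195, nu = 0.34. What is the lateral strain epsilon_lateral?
Model: a linearly elastic bar under uniaxial load, so epsilon_lateral = -nu·epsilon_axial.
Substitute:
  epsilon_lateral = -(0.34 × 0.00195)
  epsilon_lateral = -0.000663
Final answer: epsilon_lateral = -0.000663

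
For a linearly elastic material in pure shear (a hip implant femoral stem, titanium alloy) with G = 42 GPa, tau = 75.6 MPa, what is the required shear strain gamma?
Model: a linearly elastic material in pure shear, so tau = G·gamma.
Solve for gamma: gamma = tau / G.
Convert to SI units:
  G = 42 GPa = 4.2 × 10¹⁰ Pa
  tau = 75.6 MPa = 7.56 × 10⁷ Pa
Substitute:
  gamma = (7.56 × 10⁷) / (4.2 × 10¹⁰)
  gamma = 0.0018
Final answer: gamma = 0.0018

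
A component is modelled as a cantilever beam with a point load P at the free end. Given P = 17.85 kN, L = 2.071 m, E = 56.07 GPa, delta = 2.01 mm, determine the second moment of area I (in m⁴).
Model: a cantilever beam with a point load P at the free end, so delta = (P·L^3) / (3·E·I).
Solve for I: I = (P·L^3) / (3·delta·E).
Convert to SI units:
  P = 17.85 kN = 17850 N
  E = 56.07 GPa = 5.607 × 10¹⁰ Pa
  delta = 2.01 mm = 0.00201 m
Substitute:
  I = (17850 × 2.071^3) / (3 × 0.00201 × (5.607 × 10¹⁰))
  I = 0.000469 m⁴
Final answer: I = 0.000469 m⁴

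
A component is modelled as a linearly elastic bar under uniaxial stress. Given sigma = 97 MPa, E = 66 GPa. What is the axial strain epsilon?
Model: a linearly elastic bar under uniaxial stress, so epsilon = sigma / E.
Convert to SI units:
  sigma = 97 MPa = 9.7 × 10⁷ Pa
  E = 66 GPa = 6.6 × 10¹⁰ Pa
Substitute:
  epsilon = (9.7 × 10⁷) / (6.6 × 10¹⁰)
  epsilon = 0.00147
Final answer: epsilon = 0.00147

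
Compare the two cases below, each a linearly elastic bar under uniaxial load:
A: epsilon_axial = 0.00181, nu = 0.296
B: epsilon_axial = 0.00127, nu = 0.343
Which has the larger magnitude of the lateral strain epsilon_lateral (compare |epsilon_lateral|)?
Model: a linearly elastic bar under uniaxial load, so epsilon_lateral = -nu·epsilon_axial (SI units).
  A: epsilon_lateral = -(0.296 × 0.00181) = -0.0005358
  B: epsilon_lateral = -(0.343 × 0.00127) = -0.0004356
|epsilon_lateral|: A = 0.0005358, B = 0.0004356, so A is larger in magnitude.
Final answer: A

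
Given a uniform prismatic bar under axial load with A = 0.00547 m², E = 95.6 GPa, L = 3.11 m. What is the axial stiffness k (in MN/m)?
Model: a uniform prismatic bar under axial load, so k = (A·E) / L.
Convert to SI units:
  E = 95.6 GPa = 9.56 × 10¹⁰ Pa
Substitute:
  k = (0.00547 × (9.56 × 10¹⁰)) / 3.11
  k = 1.681 × 10⁸ N/m
Convert: k = 1.681 × 10⁸ N/m = 168.1 MN/m
Final answer: k = 168.1 MN/m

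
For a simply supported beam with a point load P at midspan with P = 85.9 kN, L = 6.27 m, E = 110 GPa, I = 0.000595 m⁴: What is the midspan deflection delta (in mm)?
Model: a simply supported beam with a point load P at midspan, so delta = (P·L^3) / (48·E·I).
Convert to SI units:
  P = 85.9 kN = 85900 N
  E = 110 GPa = 1.1 × 10¹¹ Pa
Substitute:
  delta = (85900 × 6.27^3) / (48 × (1.1 × 10¹¹) × 0.000595)
  delta = 0.00674 m
Convert: delta = 0.00674 m = 6.74 mm
Final answer: delta = 6.74 mm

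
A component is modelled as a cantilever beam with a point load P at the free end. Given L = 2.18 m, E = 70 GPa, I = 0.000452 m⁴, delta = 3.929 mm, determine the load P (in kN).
Model: a cantilever beam with a point load P at the free end, so delta = (P·L^3) / (3·E·I).
Solve for P: P = (3·delta·E·I) / L^3.
Convert to SI units:
  E = 70 GPa = 7 × 10¹⁰ Pa
  delta = 3.929 mm = 0.003929 m
Substitute:
  P = (3 × 0.003929 × (7 × 10¹⁰) × 0.000452) / 2.18^3
  P = 36000 N
Convert: P = 36000 N = 36 kN
Final answer: P = 36 kN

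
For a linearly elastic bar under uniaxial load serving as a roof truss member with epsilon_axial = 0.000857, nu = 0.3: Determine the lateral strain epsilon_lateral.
Model: a linearly elastic bar under uniaxial load, so epsilon_lateral = -nu·epsilon_axial.
Substitute:
  epsilon_lateral = -(0.3 × 0.000857)
  epsilon_lateral = -0.0002571
Final answer: epsilon_lateral = -0.0002571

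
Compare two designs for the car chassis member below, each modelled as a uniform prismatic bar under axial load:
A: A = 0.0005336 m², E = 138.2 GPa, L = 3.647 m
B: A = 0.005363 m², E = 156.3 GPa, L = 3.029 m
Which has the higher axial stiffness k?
Model: a uniform prismatic bar under axial load, so k = (A·E) / L (SI units).
  A: k = (0.0005336 × (1.382 × 10¹¹)) / 3.647 = 2.022 × 10⁷ N/m = 20.22 MN/m
  B: k = (0.005363 × (1.563 × 10¹¹)) / 3.029 = 2.767 × 10⁸ N/m = 276.7 MN/m
276.7 MN/m > 20.22 MN/m, so B is larger.
Final answer: B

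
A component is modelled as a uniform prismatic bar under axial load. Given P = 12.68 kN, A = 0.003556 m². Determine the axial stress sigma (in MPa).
Model: a uniform prismatic bar under axial load, so sigma = P / A.
Convert to SI units:
  P = 12.68 kN = 12680 N
Substitute:
  sigma = 12680 / 0.003556
  sigma = 3.566 × 10⁶ Pa
Convert: sigma = 3.566 × 10⁶ Pa = 3.566 MPa
Final answer: sigma = 3.566 MPa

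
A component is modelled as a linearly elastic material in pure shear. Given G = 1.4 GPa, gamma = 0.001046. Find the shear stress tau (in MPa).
Model: a linearly elastic material in pure shear, so tau = G·gamma.
Convert to SI units:
  G = 1.4 GPa = 1.4 × 10⁹ Pa
Substitute:
  tau = (1.4 × 10⁹) × 0.001046
  tau = 1.464 × 10⁶ Pa
Convert: tau = 1.464 × 10⁶ Pa = 1.464 MPa
Final answer: tau = 1.464 MPa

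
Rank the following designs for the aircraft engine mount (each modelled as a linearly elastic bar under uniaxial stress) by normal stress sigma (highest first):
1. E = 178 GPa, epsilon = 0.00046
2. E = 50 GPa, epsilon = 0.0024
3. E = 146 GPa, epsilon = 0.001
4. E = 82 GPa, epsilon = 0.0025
Model: a linearly elastic bar under uniaxial stress, so sigma = E·epsilon (SI units).
  Case 1: sigma = (1.78 × 10¹¹) × 0.00046 = 8.188 × 10⁷ Pa = 81.88 MPa
  Case 2: sigma = (5 × 10¹⁰) × 0.0024 = 1.2 × 10⁸ Pa = 120 MPa
  Case 3: sigma = (1.46 × 10¹¹) × 0.001 = 1.46 × 10⁸ Pa = 146 MPa
  Case 4: sigma = (8.2 × 10¹⁰) × 0.0025 = 2.05 × 10⁸ Pa = 205 MPa
Ordering: 205 MPa (case 4) > 146 MPa (case 3) > 120 MPa (case 2) > 81.88 MPa (case 1)
Final answer: 4, 3, 2, 1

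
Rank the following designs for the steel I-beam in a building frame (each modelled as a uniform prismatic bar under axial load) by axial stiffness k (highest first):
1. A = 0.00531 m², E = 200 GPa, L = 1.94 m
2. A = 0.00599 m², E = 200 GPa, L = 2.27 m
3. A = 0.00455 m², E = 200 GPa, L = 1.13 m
Model: a uniform prismatic bar under axial load, so k = (A·E) / L (SI units).
  Case 1: k = (0.00531 × (2 × 10¹¹)) / 1.94 = 5.474 × 10⁸ N/m = 547.4 MN/m
  Case 2: k = (0.00599 × (2 × 10¹¹)) / 2.27 = 5.278 × 10⁸ N/m = 527.8 MN/m
  Case 3: k = (0.00455 × (2 × 10¹¹)) / 1.13 = 8.053 × 10⁸ N/m = 805.3 MN/m
Ordering: 805.3 MN/m (case 3) > 547.4 MN/m (case 1) > 527.8 MN/m (case 2)
Final answer: 3, 1, 2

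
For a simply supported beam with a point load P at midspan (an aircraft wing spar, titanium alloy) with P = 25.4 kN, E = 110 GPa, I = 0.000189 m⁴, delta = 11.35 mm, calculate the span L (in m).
Model: a simply supported beam with a point load P at midspan, so delta = (P·L^3) / (48·E·I).
Solve for L: L = ((48·delta·E·I) / P)^(1/3).
Convert to SI units:
  P = 25.4 kN = 25400 N
  E = 110 GPa = 1.1 × 10¹¹ Pa
  delta = 11.35 mm = 0.01135 m
Substitute:
  L = ((48 × 0.01135 × (1.1 × 10¹¹) × 0.000189) / 25400)^(1/3)
  L = 7.64 m
Final answer: L = 7.64 m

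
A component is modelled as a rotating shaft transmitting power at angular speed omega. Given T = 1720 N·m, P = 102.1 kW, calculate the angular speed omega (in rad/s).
Model: a rotating shaft transmitting power at angular speed omega, so P = T·omega.
Solve for omega: omega = P / T.
Convert to SI units:
  P = 102.1 kW = 102100 W
Substitute:
  omega = 102100 / 1720
  omega = 59.36 rad/s
Final answer: omega = 59.36 rad/s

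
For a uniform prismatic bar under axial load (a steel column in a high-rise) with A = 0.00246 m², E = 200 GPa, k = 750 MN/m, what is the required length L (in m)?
Model: a uniform prismatic bar under axial load, so k = (A·E) / L.
Solve for L: L = (A·E) / k.
Convert to SI units:
  E = 200 GPa = 2 × 10¹¹ Pa
  k = 750 MN/m = 7.5 × 10⁸ N/m
Substitute:
  L = (0.00246 × (2 × 10¹¹)) / (7.5 × 10⁸)
  L = 0.656 m
Final answer: L = 0.656 m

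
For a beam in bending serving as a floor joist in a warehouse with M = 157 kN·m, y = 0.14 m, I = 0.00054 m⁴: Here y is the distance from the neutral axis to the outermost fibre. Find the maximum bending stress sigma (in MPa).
Model: a beam in bending, so sigma = (M·y) / I.
Convert to SI units:
  M = 157 kN·m = 157000 N·m
Substitute:
  sigma = (157000 × 0.14) / 0.00054
  sigma = 4.07 × 10⁷ Pa
Convert: sigma = 4.07 × 10⁷ Pa = 40.7 MPa
Final answer: sigma = 40.7 MPa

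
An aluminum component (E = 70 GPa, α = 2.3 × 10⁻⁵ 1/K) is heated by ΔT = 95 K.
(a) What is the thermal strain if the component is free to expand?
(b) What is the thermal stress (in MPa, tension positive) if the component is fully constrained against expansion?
(a) Free thermal strain ε_th = α·ΔT = (2.3 × 10⁻⁵) × 95 = 0.002185
(b) Fully constrained, the expansion is suppressed, so σ = -E·α·ΔT. Convert E = 70 GPa = 7 × 10¹⁰ Pa.
  σ = -(7 × 10¹⁰) × (2.3 × 10⁻⁵) × 95 = -1.53 × 10⁸ Pa = -153 MPa (compressive)
Final answer: (a) ε_th = 0.002185, (b) σ = -153 MPa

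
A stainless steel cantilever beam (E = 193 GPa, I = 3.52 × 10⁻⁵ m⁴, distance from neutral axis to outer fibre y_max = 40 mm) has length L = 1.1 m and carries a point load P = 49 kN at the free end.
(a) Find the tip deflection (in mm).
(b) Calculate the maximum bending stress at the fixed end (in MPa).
(a) Tip deflection of a cantilever with an end point load: δ = P·L^3 / (3·E·I). Convert P = 49 kN = 49000 N, E = 193 GPa = 1.93 × 10¹¹ Pa.
  δ = (49000 × 1.1^3) / (3 × (1.93 × 10¹¹) × (3.52 × 10⁻⁵)) = 0.0032 m = 3.2 mm
(b) Maximum bending moment at the fixed end: M = P·L = 49000 × 1.1 = 53900 N·m. Convert y_max = 40 mm = 0.04 m.
  σ = M·y_max / I = (53900 × 0.04) / (3.52 × 10⁻⁵) = 6.125 × 10⁷ Pa = 61.25 MPa
Final answer: (a) δ = 3.2 mm, (b) σ = 61.25 MPa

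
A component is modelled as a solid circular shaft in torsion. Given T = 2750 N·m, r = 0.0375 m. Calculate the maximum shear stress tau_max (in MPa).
Model: a solid circular shaft in torsion, so tau_max = (2·T) / (π·r^3).
Substitute:
  tau_max = (2 × 2750) / (π × 0.0375^3)
  tau_max = 3.32 × 10⁷ Pa
Convert: tau_max = 3.32 × 10⁷ Pa = 33.2 MPa
Final answer: tau_max = 33.2 MPa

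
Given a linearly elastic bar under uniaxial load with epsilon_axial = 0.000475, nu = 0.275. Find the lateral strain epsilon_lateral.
Model: a linearly elastic bar under uniaxial load, so epsilon_lateral = -nu·epsilon_axial.
Substitute:
  epsilon_lateral = -(0.275 × 0.000475)
  epsilon_lateral = -0.0001306
Final answer: epsilon_lateral = -0.0001306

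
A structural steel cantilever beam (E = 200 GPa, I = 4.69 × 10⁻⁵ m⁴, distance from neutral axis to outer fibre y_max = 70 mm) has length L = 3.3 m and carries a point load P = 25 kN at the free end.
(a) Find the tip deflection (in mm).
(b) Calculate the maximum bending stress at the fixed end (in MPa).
(a) Tip deflection of a cantilever with an end point load: δ = P·L^3 / (3·E·I). Convert P = 25 kN = 25000 N, E = 200 GPa = 2 × 10¹¹ Pa.
  δ = (25000 × 3.3^3) / (3 × (2 × 10¹¹) × (4.69 × 10⁻⁵)) = 0.03193 m = 31.93 mm
(b) Maximum bending moment at the fixed end: M = P·L = 25000 × 3.3 = 82500 N·m. Convert y_max = 70 mm = 0.07 m.
  σ = M·y_max / I = (82500 × 0.07) / (4.69 × 10⁻⁵) = 1.231 × 10⁸ Pa = 123.1 MPa
Final answer: (a) δ = 31.93 mm, (b) σ = 123.1 MPa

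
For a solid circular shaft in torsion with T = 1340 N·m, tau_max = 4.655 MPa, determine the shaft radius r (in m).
Model: a solid circular shaft in torsion, so tau_max = (2·T) / (π·r^3).
Solve for r: r = ((2·T) / (π·tau_max))^(1/3).
Convert to SI units:
  tau_max = 4.655 MPa = 4.655 × 10⁶ Pa
Substitute:
  r = ((2 × 1340) / (π × (4.655 × 10⁶)))^(1/3)
  r = 0.0568 m
Final answer: r = 0.0568 m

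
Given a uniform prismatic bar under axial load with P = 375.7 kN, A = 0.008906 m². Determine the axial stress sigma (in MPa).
Model: a uniform prismatic bar under axial load, so sigma = P / A.
Convert to SI units:
  P = 375.7 kN = 375700 N
Substitute:
  sigma = 375700 / 0.008906
  sigma = 4.219 × 10⁷ Pa
Convert: sigma = 4.219 × 10⁷ Pa = 42.19 MPa
Final answer: sigma = 42.19 MPa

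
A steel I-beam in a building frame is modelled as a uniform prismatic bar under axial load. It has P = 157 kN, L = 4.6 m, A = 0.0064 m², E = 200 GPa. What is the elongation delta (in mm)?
Model: a uniform prismatic bar under axial load, so delta = (P·L) / (A·E).
Convert to SI units:
  P = 157 kN = 157000 N
  E = 200 GPa = 2 × 10¹¹ Pa
Substitute:
  delta = (157000 × 4.6) / (0.0064 × (2 × 10¹¹))
  delta = 0.0005642 m
Convert: delta = 0.0005642 m = 0.5642 mm
Final answer: delta = 0.5642 mm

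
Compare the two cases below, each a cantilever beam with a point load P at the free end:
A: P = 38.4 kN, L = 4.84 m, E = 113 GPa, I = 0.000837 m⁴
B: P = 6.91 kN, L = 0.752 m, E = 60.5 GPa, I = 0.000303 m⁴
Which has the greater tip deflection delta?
Model: a cantilever beam with a point load P at the free end, so delta = (P·L^3) / (3·E·I) (SI units).
  A: delta = (38400 × 4.84^3) / (3 × (1.13 × 10¹¹) × 0.000837) = 0.01534 m = 15.34 mm
  B: delta = (6910 × 0.752^3) / (3 × (6.05 × 10¹⁰) × 0.000303) = 5.343 × 10⁻⁵ m = 0.05343 mm
15.34 mm > 0.05343 mm, so A is larger.
Final answer: A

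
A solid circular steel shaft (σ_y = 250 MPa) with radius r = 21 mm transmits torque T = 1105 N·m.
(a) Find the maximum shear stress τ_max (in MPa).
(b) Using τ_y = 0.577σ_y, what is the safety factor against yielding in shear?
(a) For a solid circular shaft, τ_max = T·r/J with J = π·r^4/2, i.e. τ_max = 2·T / (π·r^3). Convert r = 21 mm = 0.021 m.
  τ_max = (2 × 1105) / (π × 0.021^3) = 7.596 × 10⁷ Pa = 75.96 MPa
(b) τ_y = 0.577 × 250 = 144.25 MPa
  SF = τ_y/τ_max = 144.25 / 75.96 = 1.899
Final answer: (a) τ_max = 75.96 MPa, (b) SF = 1.899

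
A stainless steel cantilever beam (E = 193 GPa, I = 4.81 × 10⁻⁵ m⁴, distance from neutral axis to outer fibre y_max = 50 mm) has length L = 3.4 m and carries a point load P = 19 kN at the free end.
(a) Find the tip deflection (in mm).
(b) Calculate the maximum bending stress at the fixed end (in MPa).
(a) Tip deflection of a cantilever with an end point load: δ = P·L^3 / (3·E·I). Convert P = 19 kN = 19000 N, E = 193 GPa = 1.93 × 10¹¹ Pa.
  δ = (19000 × 3.4^3) / (3 × (1.93 × 10¹¹) × (4.81 × 10⁻⁵)) = 0.02681 m = 26.81 mm
(b) Maximum bending moment at the fixed end: M = P·L = 19000 × 3.4 = 64600 N·m. Convert y_max = 50 mm = 0.05 m.
  σ = M·y_max / I = (64600 × 0.05) / (4.81 × 10⁻⁵) = 6.715 × 10⁷ Pa = 67.15 MPa
Final answer: (a) δ = 26.81 mm, (b) σ = 67.15 MPa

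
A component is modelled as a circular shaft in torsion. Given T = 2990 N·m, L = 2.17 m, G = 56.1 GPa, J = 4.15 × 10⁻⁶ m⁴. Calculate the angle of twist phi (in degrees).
Model: a circular shaft in torsion, so phi = (T·L) / (G·J).
Convert to SI units:
  G = 56.1 GPa = 5.61 × 10¹⁰ Pa
Substitute:
  phi = (2990 × 2.17) / ((5.61 × 10¹⁰) × (4.15 × 10⁻⁶))
  phi = 0.02787 rad
Convert to degrees: phi = 0.02787 × 180/π = 1.597°
Final answer: phi = 1.597°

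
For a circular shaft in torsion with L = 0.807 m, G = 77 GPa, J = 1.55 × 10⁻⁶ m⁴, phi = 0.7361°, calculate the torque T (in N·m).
Model: a circular shaft in torsion, so phi = (T·L) / (G·J).
Solve for T: T = (phi·G·J) / L.
Convert to SI units:
  G = 77 GPa = 7.7 × 10¹⁰ Pa
  phi = 0.7361° = 0.01285 rad
Substitute:
  T = (0.01285 × (7.7 × 10¹⁰) × (1.55 × 10⁻⁶)) / 0.807
  T = 1900 N·m
Final answer: T = 1900 N·m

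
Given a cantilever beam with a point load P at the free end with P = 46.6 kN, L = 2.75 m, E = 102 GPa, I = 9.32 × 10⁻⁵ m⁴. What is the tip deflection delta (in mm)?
Model: a cantilever beam with a point load P at the free end, so delta = (P·L^3) / (3·E·I).
Convert to SI units:
  P = 46.6 kN = 46600 N
  E = 102 GPa = 1.02 × 10¹¹ Pa
Substitute:
  delta = (46600 × 2.75^3) / (3 × (1.02 × 10¹¹) × (9.32 × 10⁻⁵))
  delta = 0.03398 m
Convert: delta = 0.03398 m = 33.98 mm
Final answer: delta = 33.98 mm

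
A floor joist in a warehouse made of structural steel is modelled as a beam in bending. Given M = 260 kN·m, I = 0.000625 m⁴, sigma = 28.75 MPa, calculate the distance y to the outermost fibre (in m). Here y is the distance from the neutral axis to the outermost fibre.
Model: a beam in bending, so sigma = (M·y) / I.
Solve for y: y = (sigma·I) / M.
Convert to SI units:
  M = 260 kN·m = 260000 N·m
  sigma = 28.75 MPa = 2.875 × 10⁷ Pa
Substitute:
  y = ((2.875 × 10⁷) × 0.000625) / 260000
  y = 0.06911 m
Final answer: y = 0.06911 m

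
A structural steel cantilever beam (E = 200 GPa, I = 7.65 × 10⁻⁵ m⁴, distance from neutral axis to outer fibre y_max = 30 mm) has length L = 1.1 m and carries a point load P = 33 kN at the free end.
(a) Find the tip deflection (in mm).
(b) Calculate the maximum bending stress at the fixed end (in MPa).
(a) Tip deflection of a cantilever with an end point load: δ = P·L^3 / (3·E·I). Convert P = 33 kN = 33000 N, E = 200 GPa = 2 × 10¹¹ Pa.
  δ = (33000 × 1.1^3) / (3 × (2 × 10¹¹) × (7.65 × 10⁻⁵)) = 0.0009569 m = 0.9569 mm
(b) Maximum bending moment at the fixed end: M = P·L = 33000 × 1.1 = 36300 N·m. Convert y_max = 30 mm = 0.03 m.
  σ = M·y_max / I = (36300 × 0.03) / (7.65 × 10⁻⁵) = 1.424 × 10⁷ Pa = 14.24 MPa
Final answer: (a) δ = 0.9569 mm, (b) σ = 14.24 MPa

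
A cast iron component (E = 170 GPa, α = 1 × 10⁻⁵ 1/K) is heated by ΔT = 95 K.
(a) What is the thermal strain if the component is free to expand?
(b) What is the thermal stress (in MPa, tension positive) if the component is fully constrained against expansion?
(a) Free thermal strain ε_th = α·ΔT = (1 × 10⁻⁵) × 95 = 0.00095
(b) Fully constrained, the expansion is suppressed, so σ = -E·α·ΔT. Convert E = 170 GPa = 1.7 × 10¹¹ Pa.
  σ = -(1.7 × 10¹¹) × (1 × 10⁻⁵) × 95 = -1.615 × 10⁸ Pa = -161.5 MPa (compressive)
Final answer: (a) ε_th = 0.00095, (b) σ = -161.5 MPa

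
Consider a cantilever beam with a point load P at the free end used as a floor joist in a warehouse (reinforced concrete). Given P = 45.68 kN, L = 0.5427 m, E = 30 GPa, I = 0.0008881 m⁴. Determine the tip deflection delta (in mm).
Model: a cantilever beam with a point load P at the free end, so delta = (P·L^3) / (3·E·I).
Convert to SI units:
  P = 45.68 kN = 45680 N
  E = 30 GPa = 3 × 10¹⁰ Pa
Substitute:
  delta = (45680 × 0.5427^3) / (3 × (3 × 10¹⁰) × 0.0008881)
  delta = 9.135 × 10⁻⁵ m
Convert: delta = 9.135 × 10⁻⁵ m = 0.09135 mm
Final answer: delta = 0.09135 mm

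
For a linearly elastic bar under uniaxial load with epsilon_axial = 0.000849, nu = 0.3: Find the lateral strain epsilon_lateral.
Model: a linearly elastic bar under uniaxial load, so epsilon_lateral = -nu·epsilon_axial.
Substitute:
  epsilon_lateral = -(0.3 × 0.000849)
  epsilon_lateral = -0.0002547
Final answer: epsilon_lateral = -0.0002547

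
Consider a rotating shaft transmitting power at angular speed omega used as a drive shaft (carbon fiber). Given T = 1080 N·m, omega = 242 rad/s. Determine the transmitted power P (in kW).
Model: a rotating shaft transmitting power at angular speed omega, so P = T·omega.
Substitute:
  P = 1080 × 242
  P = 261400 W
Convert: P = 261400 W = 261.4 kW
Final answer: P = 261.4 kW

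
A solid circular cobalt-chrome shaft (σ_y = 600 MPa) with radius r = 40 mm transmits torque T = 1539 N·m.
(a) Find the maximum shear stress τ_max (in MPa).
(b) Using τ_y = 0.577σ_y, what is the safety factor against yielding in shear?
(a) For a solid circular shaft, τ_max = T·r/J with J = π·r^4/2, i.e. τ_max = 2·T / (π·r^3). Convert r = 40 mm = 0.04 m.
  τ_max = (2 × 1539) / (π × 0.04^3) = 1.531 × 10⁷ Pa = 15.31 MPa
(b) τ_y = 0.577 × 600 = 346.2 MPa
  SF = τ_y/τ_max = 346.2 / 15.31 = 22.61
Final answer: (a) τ_max = 15.31 MPa, (b) SF = 22.61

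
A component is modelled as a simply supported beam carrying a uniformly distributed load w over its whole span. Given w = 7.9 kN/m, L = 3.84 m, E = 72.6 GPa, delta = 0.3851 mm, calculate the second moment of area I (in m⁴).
Model: a simply supported beam carrying a uniformly distributed load w over its whole span, so delta = (5·w·L^4) / (384·E·I).
Solve for I: I = (5·w·L^4) / (384·delta·E).
Convert to SI units:
  w = 7.9 kN/m = 7900 N/m
  E = 72.6 GPa = 7.26 × 10¹⁰ Pa
  delta = 0.3851 mm = 0.0003851 m
Substitute:
  I = (5 × 7900 × 3.84^4) / (384 × 0.0003851 × (7.26 × 10¹⁰))
  I = 0.0008 m⁴
Final answer: I = 0.0008 m⁴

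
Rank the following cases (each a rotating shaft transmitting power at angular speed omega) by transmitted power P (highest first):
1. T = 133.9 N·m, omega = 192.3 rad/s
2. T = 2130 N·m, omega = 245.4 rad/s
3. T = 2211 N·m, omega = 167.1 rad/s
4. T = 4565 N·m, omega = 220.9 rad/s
Model: a rotating shaft transmitting power at angular speed omega, so P = T·omega (SI units).
  Case 1: P = 133.9 × 192.3 = 25750 W = 25.75 kW
  Case 2: P = 2130 × 245.4 = 522700 W = 522.7 kW
  Case 3: P = 2211 × 167.1 = 369500 W = 369.5 kW
  Case 4: P = 4565 × 220.9 = 1.008 × 10⁶ W = 1008 kW
Ordering: 1008 kW (case 4) > 522.7 kW (case 2) > 369.5 kW (case 3) > 25.75 kW (case 1)
Final answer: 4, 2, 3, 1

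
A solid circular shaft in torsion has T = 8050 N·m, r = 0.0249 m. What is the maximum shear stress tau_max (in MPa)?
Model: a solid circular shaft in torsion, so tau_max = (2·T) / (π·r^3).
Substitute:
  tau_max = (2 × 8050) / (π × 0.0249^3)
  tau_max = 3.32 × 10⁸ Pa
Convert: tau_max = 3.32 × 10⁸ Pa = 332 MPa
Final answer: tau_max = 332 MPa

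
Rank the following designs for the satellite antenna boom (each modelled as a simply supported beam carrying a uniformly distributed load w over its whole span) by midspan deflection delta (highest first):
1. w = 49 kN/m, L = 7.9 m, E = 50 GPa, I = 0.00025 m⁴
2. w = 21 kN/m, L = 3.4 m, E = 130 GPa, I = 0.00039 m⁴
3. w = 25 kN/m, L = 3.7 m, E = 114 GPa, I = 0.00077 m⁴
Model: a simply supported beam carrying a uniformly distributed load w over its whole span, so delta = (5·w·L^4) / (384·E·I) (SI units).
  Case 1: delta = (5 × 49000 × 7.9^4) / (384 × (5 × 10¹⁰) × 0.00025) = 0.1988 m = 198.8 mm
  Case 2: delta = (5 × 21000 × 3.4^4) / (384 × (1.3 × 10¹¹) × 0.00039) = 0.0007207 m = 0.7207 mm
  Case 3: delta = (5 × 25000 × 3.7^4) / (384 × (1.14 × 10¹¹) × 0.00077) = 0.000695 m = 0.695 mm
Ordering: 198.8 mm (case 1) > 0.7207 mm (case 2) > 0.695 mm (case 3)
Final answer: 1, 2, 3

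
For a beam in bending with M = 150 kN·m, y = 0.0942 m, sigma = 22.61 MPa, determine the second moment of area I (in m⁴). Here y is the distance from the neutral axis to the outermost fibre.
Model: a beam in bending, so sigma = (M·y) / I.
Solve for I: I = (M·y) / sigma.
Convert to SI units:
  M = 150 kN·m = 150000 N·m
  sigma = 22.61 MPa = 2.261 × 10⁷ Pa
Substitute:
  I = (150000 × 0.0942) / (2.261 × 10⁷)
  I = 0.0006249 m⁴
Final answer: I = 0.0006249 m⁴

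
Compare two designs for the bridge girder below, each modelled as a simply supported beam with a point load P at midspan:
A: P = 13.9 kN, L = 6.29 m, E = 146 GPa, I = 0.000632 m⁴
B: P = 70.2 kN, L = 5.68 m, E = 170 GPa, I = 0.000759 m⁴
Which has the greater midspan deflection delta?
Model: a simply supported beam with a point load P at midspan, so delta = (P·L^3) / (48·E·I) (SI units).
  A: delta = (13900 × 6.29^3) / (48 × (1.46 × 10¹¹) × 0.000632) = 0.000781 m = 0.781 mm
  B: delta = (70200 × 5.68^3) / (48 × (1.7 × 10¹¹) × 0.000759) = 0.002077 m = 2.077 mm
2.077 mm > 0.781 mm, so B is larger.
Final answer: B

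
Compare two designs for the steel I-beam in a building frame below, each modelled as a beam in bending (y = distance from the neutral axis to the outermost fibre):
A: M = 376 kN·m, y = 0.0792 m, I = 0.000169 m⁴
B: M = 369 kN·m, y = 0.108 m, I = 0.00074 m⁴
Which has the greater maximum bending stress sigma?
Model: a beam in bending (y = distance from the neutral axis to the outermost fibre), so sigma = (M·y) / I (SI units).
  A: sigma = (376000 × 0.0792) / 0.000169 = 1.762 × 10⁸ Pa = 176.2 MPa
  B: sigma = (369000 × 0.108) / 0.00074 = 5.385 × 10⁷ Pa = 53.85 MPa
176.2 MPa > 53.85 MPa, so A is larger.
Final answer: A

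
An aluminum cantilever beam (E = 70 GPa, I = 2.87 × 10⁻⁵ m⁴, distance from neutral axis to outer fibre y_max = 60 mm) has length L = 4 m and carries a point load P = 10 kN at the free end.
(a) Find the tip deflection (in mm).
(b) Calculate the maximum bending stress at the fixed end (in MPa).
(a) Tip deflection of a cantilever with an end point load: δ = P·L^3 / (3·E·I). Convert P = 10 kN = 10000 N, E = 70 GPa = 7 × 10¹⁰ Pa.
  δ = (10000 × 4^3) / (3 × (7 × 10¹⁰) × (2.87 × 10⁻⁵)) = 0.1062 m = 106.2 mm
(b) Maximum bending moment at the fixed end: M = P·L = 10000 × 4 = 40000 N·m. Convert y_max = 60 mm = 0.06 m.
  σ = M·y_max / I = (40000 × 0.06) / (2.87 × 10⁻⁵) = 8.362 × 10⁷ Pa = 83.62 MPa
Final answer: (a) δ = 106.2 mm, (b) σ = 83.62 MPa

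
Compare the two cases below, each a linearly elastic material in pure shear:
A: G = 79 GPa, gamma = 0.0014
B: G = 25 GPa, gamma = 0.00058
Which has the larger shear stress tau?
Model: a linearly elastic material in pure shear, so tau = G·gamma (SI units).
  A: tau = (7.9 × 10¹⁰) × 0.0014 = 1.106 × 10⁸ Pa = 110.6 MPa
  B: tau = (2.5 × 10¹⁰) × 0.00058 = 1.45 × 10⁷ Pa = 14.5 MPa
110.6 MPa > 14.5 MPa, so A is larger.
Final answer: A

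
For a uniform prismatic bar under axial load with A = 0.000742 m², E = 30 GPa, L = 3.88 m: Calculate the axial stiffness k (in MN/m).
Model: a uniform prismatic bar under axial load, so k = (A·E) / L.
Convert to SI units:
  E = 30 GPa = 3 × 10¹⁰ Pa
Substitute:
  k = (0.000742 × (3 × 10¹⁰)) / 3.88
  k = 5.737 × 10⁶ N/m
Convert: k = 5.737 × 10⁶ N/m = 5.737 MN/m
Final answer: k = 5.737 MN/m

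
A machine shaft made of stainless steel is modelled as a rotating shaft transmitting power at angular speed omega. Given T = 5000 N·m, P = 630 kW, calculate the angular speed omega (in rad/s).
Model: a rotating shaft transmitting power at angular speed omega, so P = T·omega.
Solve for omega: omega = P / T.
Convert to SI units:
  P = 630 kW = 630000 W
Substitute:
  omega = 630000 / 5000
  omega = 126 rad/s
Final answer: omega = 126 rad/s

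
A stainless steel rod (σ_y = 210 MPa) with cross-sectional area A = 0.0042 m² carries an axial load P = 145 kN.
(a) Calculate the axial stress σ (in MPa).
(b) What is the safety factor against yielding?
(a) Axial stress σ = P/A. Convert P = 145 kN = 145000 N.
  σ = 145000 / 0.0042 = 3.452 × 10⁷ Pa = 34.52 MPa
(b) Safety factor SF = σ_y/σ = 210 / 34.52 = 6.083
Final answer: (a) σ = 34.52 MPa, (b) SF = 6.083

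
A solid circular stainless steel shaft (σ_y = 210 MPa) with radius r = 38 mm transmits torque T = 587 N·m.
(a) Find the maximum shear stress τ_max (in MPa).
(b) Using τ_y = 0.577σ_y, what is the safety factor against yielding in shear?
(a) For a solid circular shaft, τ_max = T·r/J with J = π·r^4/2, i.e. τ_max = 2·T / (π·r^3). Convert r = 38 mm = 0.038 m.
  τ_max = (2 × 587) / (π × 0.038^3) = 6.81 × 10⁶ Pa = 6.81 MPa
(b) τ_y = 0.577 × 210 = 121.17 MPa
  SF = τ_y/τ_max = 121.17 / 6.81 = 17.79
Final answer: (a) τ_max = 6.81 MPa, (b) SF = 17.79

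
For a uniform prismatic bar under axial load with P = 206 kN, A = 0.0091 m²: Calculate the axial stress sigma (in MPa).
Model: a uniform prismatic bar under axial load, so sigma = P / A.
Convert to SI units:
  P = 206 kN = 206000 N
Substitute:
  sigma = 206000 / 0.0091
  sigma = 2.264 × 10⁷ Pa
Convert: sigma = 2.264 × 10⁷ Pa = 22.64 MPa
Final answer: sigma = 22.64 MPa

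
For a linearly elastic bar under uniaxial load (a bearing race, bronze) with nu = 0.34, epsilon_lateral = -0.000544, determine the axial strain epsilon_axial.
Model: a linearly elastic bar under uniaxial load, so epsilon_lateral = -nu·epsilon_axial.
Solve for epsilon_axial: epsilon_axial = -epsilon_lateral / nu.
Substitute:
  epsilon_axial = -(-0.000544) / 0.34
  epsilon_axial = 0.0016
Final answer: epsilon_axial = 0.0016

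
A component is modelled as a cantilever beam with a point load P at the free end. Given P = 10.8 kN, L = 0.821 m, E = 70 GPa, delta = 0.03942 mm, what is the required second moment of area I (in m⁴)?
Model: a cantilever beam with a point load P at the free end, so delta = (P·L^3) / (3·E·I).
Solve for I: I = (P·L^3) / (3·delta·E).
Convert to SI units:
  P = 10.8 kN = 10800 N
  E = 70 GPa = 7 × 10¹⁰ Pa
  delta = 0.03942 mm = 3.942 × 10⁻⁵ m
Substitute:
  I = (10800 × 0.821^3) / (3 × (3.942 × 10⁻⁵) × (7 × 10¹⁰))
  I = 0.000722 m⁴
Final answer: I = 0.000722 m⁴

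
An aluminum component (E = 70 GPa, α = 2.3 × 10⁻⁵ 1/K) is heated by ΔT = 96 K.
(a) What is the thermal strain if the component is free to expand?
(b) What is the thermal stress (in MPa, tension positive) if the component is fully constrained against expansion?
(a) Free thermal strain ε_th = α·ΔT = (2.3 × 10⁻⁵) × 96 = 0.002208
(b) Fully constrained, the expansion is suppressed, so σ = -E·α·ΔT. Convert E = 70 GPa = 7 × 10¹⁰ Pa.
  σ = -(7 × 10¹⁰) × (2.3 × 10⁻⁵) × 96 = -1.546 × 10⁸ Pa = -154.6 MPa (compressive)
Final answer: (a) ε_th = 0.002208, (b) σ = -154.6 MPa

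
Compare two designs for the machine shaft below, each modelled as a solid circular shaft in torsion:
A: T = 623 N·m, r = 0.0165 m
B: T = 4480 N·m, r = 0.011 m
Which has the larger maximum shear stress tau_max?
Model: a solid circular shaft in torsion, so tau_max = (2·T) / (π·r^3) (SI units).
  A: tau_max = (2 × 623) / (π × 0.0165^3) = 8.829 × 10⁷ Pa = 88.29 MPa
  B: tau_max = (2 × 4480) / (π × 0.011^3) = 2.143 × 10⁹ Pa = 2143 MPa
2143 MPa > 88.29 MPa, so B is larger.
Final answer: B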